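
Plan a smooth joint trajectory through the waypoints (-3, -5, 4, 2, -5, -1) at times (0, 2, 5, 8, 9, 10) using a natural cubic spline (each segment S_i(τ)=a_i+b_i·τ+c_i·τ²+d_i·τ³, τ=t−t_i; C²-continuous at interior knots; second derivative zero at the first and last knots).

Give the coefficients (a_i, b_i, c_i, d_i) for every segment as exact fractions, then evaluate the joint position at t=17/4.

Δ: Δ0=-1, Δ1=3, Δ2=-2/3, Δ3=-7, Δ4=4
row 1: diag=10, rhs=24; c'=3/10, d'=12/5
row 2: denom=12−3·3/10=111/10; d'=(-22−3·12/5)/(111/10)=-292/111
row 3: denom=8−3·10/37=266/37; d'=(-38−3·-292/111)/(266/37)=-557/133
row 4: denom=4−1·37/266=1027/266; d'=(66−1·-557/133)/(1027/266)=18670/1027
back: M4=18670/1027
back: M3=-557/133−37/266·18670/1027=-6898/1027
back: M2=-292/111−10/37·-6898/1027=-2512/3081
back: M1=12/5−3/10·-2512/3081=2716/1027
M: M0=0, M1=2716/1027, M2=-2512/3081, M3=-6898/1027, M4=18670/1027, M5=0
seg 0: a=-3, c=M0/2=0, d=(M1−M0)/(6·2)=679/3081, b=Δ0−h0·(2M0+M1)/6=-5797/3081
seg 1: a=-5, c=M1/2=1358/1027, d=(M2−M1)/(6·3)=-410/2133, b=Δ1−h1·(2M1+M2)/6=2351/3081
seg 2: a=4, c=M2/2=-1256/3081, d=(M3−M2)/(6·3)=-9091/27729, b=Δ2−h2·(2M2+M3)/6=10805/3081
seg 3: a=2, c=M3/2=-3449/1027, d=(M4−M3)/(6·1)=12784/3081, b=Δ3−h3·(2M3+M4)/6=-24004/3081
seg 4: a=-5, c=M4/2=9335/1027, d=(M5−M4)/(6·1)=-9335/3081, b=Δ4−h4·(2M4+M5)/6=-6346/3081
t_q=17/4 → seg 1, τ=9/4; S=-5+2351/3081·τ+1358/1027·τ²+-410/2133·τ³=40145/32864

  seg 0: a=-3 b=-5797/3081 c=0 d=679/3081
  seg 1: a=-5 b=2351/3081 c=1358/1027 d=-410/2133
  seg 2: a=4 b=10805/3081 c=-1256/3081 d=-9091/27729
  seg 3: a=2 b=-24004/3081 c=-3449/1027 d=12784/3081
  seg 4: a=-5 b=-6346/3081 c=9335/1027 d=-9335/3081
S(17/4) = 40145/32864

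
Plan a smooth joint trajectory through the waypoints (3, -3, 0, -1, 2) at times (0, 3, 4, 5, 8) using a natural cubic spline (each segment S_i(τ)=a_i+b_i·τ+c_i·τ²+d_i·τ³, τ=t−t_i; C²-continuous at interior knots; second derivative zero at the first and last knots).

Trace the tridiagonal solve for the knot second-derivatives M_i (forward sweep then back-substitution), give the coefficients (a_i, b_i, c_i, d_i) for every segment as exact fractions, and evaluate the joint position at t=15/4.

  seg 0: a=3 b=-349/80 c=0 d=21/80
  seg 1: a=-3 b=109/40 c=189/80 d=-167/80
  seg 2: a=0 b=19/16 c=-39/10 d=137/80
  seg 3: a=-1 b=-59/40 c=99/80 d=-11/80
S(15/4) = -2601/5120

Δ: Δ0=-2, Δ1=3, Δ2=-1, Δ3=1
row 1: diag=8, rhs=30; c'=1/8, d'=15/4
row 2: denom=4−1·1/8=31/8; d'=(-24−1·15/4)/(31/8)=-222/31
row 3: denom=8−1·8/31=240/31; d'=(12−1·-222/31)/(240/31)=99/40
back: M3=99/40
back: M2=-222/31−8/31·99/40=-39/5
back: M1=15/4−1/8·-39/5=189/40
M: M0=0, M1=189/40, M2=-39/5, M3=99/40, M4=0
seg 0: a=3, c=M0/2=0, d=(M1−M0)/(6·3)=21/80, b=Δ0−h0·(2M0+M1)/6=-349/80
seg 1: a=-3, c=M1/2=189/80, d=(M2−M1)/(6·1)=-167/80, b=Δ1−h1·(2M1+M2)/6=109/40
seg 2: a=0, c=M2/2=-39/10, d=(M3−M2)/(6·1)=137/80, b=Δ2−h2·(2M2+M3)/6=19/16
seg 3: a=-1, c=M3/2=99/80, d=(M4−M3)/(6·3)=-11/80, b=Δ3−h3·(2M3+M4)/6=-59/40
t_q=15/4 → seg 1, τ=3/4; S=-3+109/40·τ+189/80·τ²+-167/80·τ³=-2601/5120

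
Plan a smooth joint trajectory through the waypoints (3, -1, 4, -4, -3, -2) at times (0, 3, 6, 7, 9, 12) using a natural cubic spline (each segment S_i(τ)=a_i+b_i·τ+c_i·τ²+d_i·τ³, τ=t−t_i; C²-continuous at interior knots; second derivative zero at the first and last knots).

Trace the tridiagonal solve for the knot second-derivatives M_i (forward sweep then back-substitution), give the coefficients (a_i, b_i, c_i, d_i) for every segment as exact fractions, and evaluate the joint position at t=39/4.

  seg 0: a=3 b=-2653/792 c=0 d=1597/7128
  seg 1: a=-1 b=1069/396 c=1597/792 d=-5609/7128
  seg 2: a=4 b=-5107/792 c=-1003/198 d=253/72
  seg 3: a=-4 b=-797/132 c=4337/792 d=-437/396
  seg 4: a=-3 b=1039/396 c=-907/792 d=907/7128
S(39/4) = -9139/5632

Δ: Δ0=-4/3, Δ1=5/3, Δ2=-8, Δ3=1/2, Δ4=1/3
row 1: diag=12, rhs=18; c'=1/4, d'=3/2
row 2: denom=8−3·1/4=29/4; d'=(-58−3·3/2)/(29/4)=-250/29
row 3: denom=6−1·4/29=170/29; d'=(51−1·-250/29)/(170/29)=1729/170
row 4: denom=10−2·29/85=792/85; d'=(-1−2·1729/170)/(792/85)=-907/396
back: M4=-907/396
back: M3=1729/170−29/85·-907/396=4337/396
back: M2=-250/29−4/29·4337/396=-1003/99
back: M1=3/2−1/4·-1003/99=1597/396
M: M0=0, M1=1597/396, M2=-1003/99, M3=4337/396, M4=-907/396, M5=0
seg 0: a=3, c=M0/2=0, d=(M1−M0)/(6·3)=1597/7128, b=Δ0−h0·(2M0+M1)/6=-2653/792
seg 1: a=-1, c=M1/2=1597/792, d=(M2−M1)/(6·3)=-5609/7128, b=Δ1−h1·(2M1+M2)/6=1069/396
seg 2: a=4, c=M2/2=-1003/198, d=(M3−M2)/(6·1)=253/72, b=Δ2−h2·(2M2+M3)/6=-5107/792
seg 3: a=-4, c=M3/2=4337/792, d=(M4−M3)/(6·2)=-437/396, b=Δ3−h3·(2M3+M4)/6=-797/132
seg 4: a=-3, c=M4/2=-907/792, d=(M5−M4)/(6·3)=907/7128, b=Δ4−h4·(2M4+M5)/6=1039/396
t_q=39/4 → seg 4, τ=3/4; S=-3+1039/396·τ+-907/792·τ²+907/7128·τ³=-9139/5632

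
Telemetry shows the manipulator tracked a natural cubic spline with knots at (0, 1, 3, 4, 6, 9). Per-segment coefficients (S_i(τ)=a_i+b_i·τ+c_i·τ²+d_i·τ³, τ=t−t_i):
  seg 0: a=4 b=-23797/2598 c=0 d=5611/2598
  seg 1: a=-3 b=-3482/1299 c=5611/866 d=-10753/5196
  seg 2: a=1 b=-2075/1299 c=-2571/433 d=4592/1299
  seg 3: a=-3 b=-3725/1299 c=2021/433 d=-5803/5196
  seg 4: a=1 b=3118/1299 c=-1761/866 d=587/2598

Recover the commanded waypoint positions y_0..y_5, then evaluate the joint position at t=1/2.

y_0=4 y_1=-3 y_2=1 y_3=-3 y_4=1 y_5=-4
S(1/2) = -2147/6928

y_0 = S_0(0) = a_0 = 4
y_1 = S_1(0) = a_1 = -3
y_2 = S_2(0) = a_2 = 1
y_3 = S_3(0) = a_3 = -3
y_4 = S_4(0) = a_4 = 1
y_5 = S_4(3) = -4
t_q=1/2 is in segment 0 (τ=1/2); S_0(τ)=-2147/6928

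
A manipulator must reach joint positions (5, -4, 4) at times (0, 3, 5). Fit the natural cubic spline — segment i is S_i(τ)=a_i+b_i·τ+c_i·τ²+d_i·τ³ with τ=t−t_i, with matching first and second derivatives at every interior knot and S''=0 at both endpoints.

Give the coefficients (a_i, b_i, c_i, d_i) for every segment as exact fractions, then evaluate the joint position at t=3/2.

  seg 0: a=5 b=-51/10 c=0 d=7/30
  seg 1: a=-4 b=6/5 c=21/10 d=-7/20
S(3/2) = -149/80

Δ: Δ0=-3, Δ1=4
row 1: diag=10, rhs=42; c'=1/5, d'=21/5
back: M1=21/5
M: M0=0, M1=21/5, M2=0
seg 0: a=5, c=M0/2=0, d=(M1−M0)/(6·3)=7/30, b=Δ0−h0·(2M0+M1)/6=-51/10
seg 1: a=-4, c=M1/2=21/10, d=(M2−M1)/(6·2)=-7/20, b=Δ1−h1·(2M1+M2)/6=6/5
t_q=3/2 → seg 0, τ=3/2; S=5+-51/10·τ+0·τ²+7/30·τ³=-149/80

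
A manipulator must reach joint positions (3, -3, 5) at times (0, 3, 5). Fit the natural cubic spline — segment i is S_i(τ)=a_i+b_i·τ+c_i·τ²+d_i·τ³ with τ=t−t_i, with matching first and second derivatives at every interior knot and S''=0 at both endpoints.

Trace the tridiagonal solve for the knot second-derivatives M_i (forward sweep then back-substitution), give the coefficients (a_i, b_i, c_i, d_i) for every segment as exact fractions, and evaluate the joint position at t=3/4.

  seg 0: a=3 b=-19/5 c=0 d=1/5
  seg 1: a=-3 b=8/5 c=9/5 d=-3/10
S(3/4) = 15/64

Δ: Δ0=-2, Δ1=4
row 1: diag=10, rhs=36; c'=1/5, d'=18/5
back: M1=18/5
M: M0=0, M1=18/5, M2=0
seg 0: a=3, c=M0/2=0, d=(M1−M0)/(6·3)=1/5, b=Δ0−h0·(2M0+M1)/6=-19/5
seg 1: a=-3, c=M1/2=9/5, d=(M2−M1)/(6·2)=-3/10, b=Δ1−h1·(2M1+M2)/6=8/5
t_q=3/4 → seg 0, τ=3/4; S=3+-19/5·τ+0·τ²+1/5·τ³=15/64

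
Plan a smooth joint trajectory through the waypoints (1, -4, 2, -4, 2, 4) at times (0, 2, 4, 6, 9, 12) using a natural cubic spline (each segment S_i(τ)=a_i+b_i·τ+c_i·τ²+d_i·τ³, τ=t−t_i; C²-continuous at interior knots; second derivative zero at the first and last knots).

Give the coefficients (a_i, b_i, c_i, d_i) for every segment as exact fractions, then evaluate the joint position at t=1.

Δ: Δ0=-5/2, Δ1=3, Δ2=-3, Δ3=2, Δ4=2/3
row 1: diag=8, rhs=33; c'=1/4, d'=33/8
row 2: denom=8−2·1/4=15/2; d'=(-36−2·33/8)/(15/2)=-59/10
row 3: denom=10−2·4/15=142/15; d'=(30−2·-59/10)/(142/15)=627/142
row 4: denom=12−3·45/142=1569/142; d'=(-8−3·627/142)/(1569/142)=-3017/1569
back: M4=-3017/1569
back: M3=627/142−45/142·-3017/1569=2628/523
back: M2=-59/10−4/15·2628/523=-7573/1046
back: M1=33/8−1/4·-7573/1046=3104/523
M: M0=0, M1=3104/523, M2=-7573/1046, M3=2628/523, M4=-3017/1569, M5=0
seg 0: a=1, c=M0/2=0, d=(M1−M0)/(6·2)=776/1569, b=Δ0−h0·(2M0+M1)/6=-14053/3138
seg 1: a=-4, c=M1/2=1552/523, d=(M2−M1)/(6·2)=-13781/12552, b=Δ1−h1·(2M1+M2)/6=4571/3138
seg 2: a=2, c=M2/2=-7573/2092, d=(M3−M2)/(6·2)=12829/12552, b=Δ2−h2·(2M2+M3)/6=238/1569
seg 3: a=-4, c=M3/2=1314/523, d=(M4−M3)/(6·3)=-10901/28242, b=Δ3−h3·(2M3+M4)/6=-6475/3138
seg 4: a=2, c=M4/2=-3017/3138, d=(M5−M4)/(6·3)=3017/28242, b=Δ4−h4·(2M4+M5)/6=4063/1569
t_q=1 → seg 0, τ=1; S=1+-14053/3138·τ+0·τ²+776/1569·τ³=-3121/1046

  seg 0: a=1 b=-14053/3138 c=0 d=776/1569
  seg 1: a=-4 b=4571/3138 c=1552/523 d=-13781/12552
  seg 2: a=2 b=238/1569 c=-7573/2092 d=12829/12552
  seg 3: a=-4 b=-6475/3138 c=1314/523 d=-10901/28242
  seg 4: a=2 b=4063/1569 c=-3017/3138 d=3017/28242
S(1) = -3121/1046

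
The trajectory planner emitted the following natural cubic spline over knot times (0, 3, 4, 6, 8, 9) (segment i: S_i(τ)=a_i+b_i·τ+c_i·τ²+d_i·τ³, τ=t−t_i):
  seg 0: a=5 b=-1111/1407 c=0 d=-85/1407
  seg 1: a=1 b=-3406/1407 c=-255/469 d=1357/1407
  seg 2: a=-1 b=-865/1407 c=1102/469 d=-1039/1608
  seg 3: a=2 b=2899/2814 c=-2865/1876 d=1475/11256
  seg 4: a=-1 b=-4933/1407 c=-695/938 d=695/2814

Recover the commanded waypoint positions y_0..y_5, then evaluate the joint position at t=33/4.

y_0=5 y_1=1 y_2=-1 y_3=2 y_4=-1 y_5=-5
S(33/4) = -16457/8576

y_0 = S_0(0) = a_0 = 5
y_1 = S_1(0) = a_1 = 1
y_2 = S_2(0) = a_2 = -1
y_3 = S_3(0) = a_3 = 2
y_4 = S_4(0) = a_4 = -1
y_5 = S_4(1) = -5
t_q=33/4 is in segment 4 (τ=1/4); S_4(τ)=-16457/8576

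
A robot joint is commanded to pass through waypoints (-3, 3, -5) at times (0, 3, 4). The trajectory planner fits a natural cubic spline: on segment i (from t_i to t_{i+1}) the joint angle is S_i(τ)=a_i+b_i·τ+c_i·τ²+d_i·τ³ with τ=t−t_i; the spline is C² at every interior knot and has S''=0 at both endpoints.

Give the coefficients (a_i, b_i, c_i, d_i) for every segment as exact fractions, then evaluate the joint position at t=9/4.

  seg 0: a=-3 b=23/4 c=0 d=-5/12
  seg 1: a=3 b=-11/2 c=-15/4 d=5/4
S(9/4) = 1329/256

Δ: Δ0=2, Δ1=-8
row 1: diag=8, rhs=-60; c'=1/8, d'=-15/2
back: M1=-15/2
M: M0=0, M1=-15/2, M2=0
seg 0: a=-3, c=M0/2=0, d=(M1−M0)/(6·3)=-5/12, b=Δ0−h0·(2M0+M1)/6=23/4
seg 1: a=3, c=M1/2=-15/4, d=(M2−M1)/(6·1)=5/4, b=Δ1−h1·(2M1+M2)/6=-11/2
t_q=9/4 → seg 0, τ=9/4; S=-3+23/4·τ+0·τ²+-5/12·τ³=1329/256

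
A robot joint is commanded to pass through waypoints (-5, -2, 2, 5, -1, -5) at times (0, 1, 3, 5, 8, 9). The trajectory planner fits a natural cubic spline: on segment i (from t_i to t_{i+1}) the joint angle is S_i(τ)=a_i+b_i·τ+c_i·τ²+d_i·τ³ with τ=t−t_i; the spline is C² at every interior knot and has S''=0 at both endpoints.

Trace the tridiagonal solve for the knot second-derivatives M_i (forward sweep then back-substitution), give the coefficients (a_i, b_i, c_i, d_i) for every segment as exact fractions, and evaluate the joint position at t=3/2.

  seg 0: a=-5 b=9349/2932 c=0 d=-553/2932
  seg 1: a=-2 b=3845/1466 c=-1659/2932 d=373/2932
  seg 2: a=2 b=2765/1466 c=579/2932 d=-1145/5864
  seg 3: a=5 b=244/733 c=-714/733 d=48/733
  seg 4: a=-1 b=-2744/733 c=-282/733 d=94/733
S(3/2) = -19097/23456

Δ: Δ0=3, Δ1=2, Δ2=3/2, Δ3=-2, Δ4=-4
row 1: diag=6, rhs=-6; c'=1/3, d'=-1
row 2: denom=8−2·1/3=22/3; d'=(-3−2·-1)/(22/3)=-3/22
row 3: denom=10−2·3/11=104/11; d'=(-21−2·-3/22)/(104/11)=-57/26
row 4: denom=8−3·33/104=733/104; d'=(-12−3·-57/26)/(733/104)=-564/733
back: M4=-564/733
back: M3=-57/26−33/104·-564/733=-1428/733
back: M2=-3/22−3/11·-1428/733=579/1466
back: M1=-1−1/3·579/1466=-1659/1466
M: M0=0, M1=-1659/1466, M2=579/1466, M3=-1428/733, M4=-564/733, M5=0
seg 0: a=-5, c=M0/2=0, d=(M1−M0)/(6·1)=-553/2932, b=Δ0−h0·(2M0+M1)/6=9349/2932
seg 1: a=-2, c=M1/2=-1659/2932, d=(M2−M1)/(6·2)=373/2932, b=Δ1−h1·(2M1+M2)/6=3845/1466
seg 2: a=2, c=M2/2=579/2932, d=(M3−M2)/(6·2)=-1145/5864, b=Δ2−h2·(2M2+M3)/6=2765/1466
seg 3: a=5, c=M3/2=-714/733, d=(M4−M3)/(6·3)=48/733, b=Δ3−h3·(2M3+M4)/6=244/733
seg 4: a=-1, c=M4/2=-282/733, d=(M5−M4)/(6·1)=94/733, b=Δ4−h4·(2M4+M5)/6=-2744/733
t_q=3/2 → seg 1, τ=1/2; S=-2+3845/1466·τ+-1659/2932·τ²+373/2932·τ³=-19097/23456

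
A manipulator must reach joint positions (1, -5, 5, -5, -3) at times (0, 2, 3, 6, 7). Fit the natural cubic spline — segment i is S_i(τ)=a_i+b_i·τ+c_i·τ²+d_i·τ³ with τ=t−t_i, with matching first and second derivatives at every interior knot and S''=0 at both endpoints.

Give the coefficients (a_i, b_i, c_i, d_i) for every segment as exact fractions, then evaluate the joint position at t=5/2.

Δ: Δ0=-3, Δ1=10, Δ2=-10/3, Δ3=2
row 1: diag=6, rhs=78; c'=1/6, d'=13
row 2: denom=8−1·1/6=47/6; d'=(-80−1·13)/(47/6)=-558/47
row 3: denom=8−3·18/47=322/47; d'=(32−3·-558/47)/(322/47)=227/23
back: M3=227/23
back: M2=-558/47−18/47·227/23=-360/23
back: M1=13−1/6·-360/23=359/23
M: M0=0, M1=359/23, M2=-360/23, M3=227/23, M4=0
seg 0: a=1, c=M0/2=0, d=(M1−M0)/(6·2)=359/276, b=Δ0−h0·(2M0+M1)/6=-566/69
seg 1: a=-5, c=M1/2=359/46, d=(M2−M1)/(6·1)=-719/138, b=Δ1−h1·(2M1+M2)/6=511/69
seg 2: a=5, c=M2/2=-180/23, d=(M3−M2)/(6·3)=587/414, b=Δ2−h2·(2M2+M3)/6=1019/138
seg 3: a=-5, c=M3/2=227/46, d=(M4−M3)/(6·1)=-227/138, b=Δ3−h3·(2M3+M4)/6=-89/69
t_q=5/2 → seg 1, τ=1/2; S=-5+511/69·τ+359/46·τ²+-719/138·τ³=1/368

  seg 0: a=1 b=-566/69 c=0 d=359/276
  seg 1: a=-5 b=511/69 c=359/46 d=-719/138
  seg 2: a=5 b=1019/138 c=-180/23 d=587/414
  seg 3: a=-5 b=-89/69 c=227/46 d=-227/138
S(5/2) = 1/368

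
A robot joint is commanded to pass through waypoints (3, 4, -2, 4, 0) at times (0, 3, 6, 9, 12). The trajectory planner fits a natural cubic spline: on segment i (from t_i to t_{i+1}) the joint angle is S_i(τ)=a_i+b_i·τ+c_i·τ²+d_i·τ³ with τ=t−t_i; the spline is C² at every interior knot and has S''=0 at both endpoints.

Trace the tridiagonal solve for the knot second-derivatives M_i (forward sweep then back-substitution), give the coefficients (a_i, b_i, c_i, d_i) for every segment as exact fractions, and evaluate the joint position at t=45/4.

  seg 0: a=3 b=73/56 c=0 d=-163/1512
  seg 1: a=4 b=-45/28 c=-163/168 d=47/168
  seg 2: a=-2 b=1/8 c=65/42 d=-155/504
  seg 3: a=4 b=31/28 c=-205/168 d=205/1512
S(45/4) = 6659/3584

Δ: Δ0=1/3, Δ1=-2, Δ2=2, Δ3=-4/3
row 1: diag=12, rhs=-14; c'=1/4, d'=-7/6
row 2: denom=12−3·1/4=45/4; d'=(24−3·-7/6)/(45/4)=22/9
row 3: denom=12−3·4/15=56/5; d'=(-20−3·22/9)/(56/5)=-205/84
back: M3=-205/84
back: M2=22/9−4/15·-205/84=65/21
back: M1=-7/6−1/4·65/21=-163/84
M: M0=0, M1=-163/84, M2=65/21, M3=-205/84, M4=0
seg 0: a=3, c=M0/2=0, d=(M1−M0)/(6·3)=-163/1512, b=Δ0−h0·(2M0+M1)/6=73/56
seg 1: a=4, c=M1/2=-163/168, d=(M2−M1)/(6·3)=47/168, b=Δ1−h1·(2M1+M2)/6=-45/28
seg 2: a=-2, c=M2/2=65/42, d=(M3−M2)/(6·3)=-155/504, b=Δ2−h2·(2M2+M3)/6=1/8
seg 3: a=4, c=M3/2=-205/168, d=(M4−M3)/(6·3)=205/1512, b=Δ3−h3·(2M3+M4)/6=31/28
t_q=45/4 → seg 3, τ=9/4; S=4+31/28·τ+-205/168·τ²+205/1512·τ³=6659/3584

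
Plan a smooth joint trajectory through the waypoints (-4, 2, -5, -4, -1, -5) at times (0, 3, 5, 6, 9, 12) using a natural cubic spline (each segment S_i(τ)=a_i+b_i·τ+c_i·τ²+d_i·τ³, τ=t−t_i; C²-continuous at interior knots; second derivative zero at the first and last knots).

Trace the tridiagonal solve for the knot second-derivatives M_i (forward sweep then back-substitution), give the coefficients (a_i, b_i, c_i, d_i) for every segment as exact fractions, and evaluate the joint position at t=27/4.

  seg 0: a=-4 b=3371/792 c=0 d=-1787/7128
  seg 1: a=2 b=-995/396 c=-1787/792 d=349/396
  seg 2: a=-5 b=-127/132 c=2401/792 d=-77/72
  seg 3: a=-4 b=1499/792 c=-35/198 d=-287/7128
  seg 4: a=-1 b=-101/396 c=-427/792 d=427/7128
S(27/4) = -15189/5632

Δ: Δ0=2, Δ1=-7/2, Δ2=1, Δ3=1, Δ4=-4/3
row 1: diag=10, rhs=-33; c'=1/5, d'=-33/10
row 2: denom=6−2·1/5=28/5; d'=(27−2·-33/10)/(28/5)=6
row 3: denom=8−1·5/28=219/28; d'=(0−1·6)/(219/28)=-56/73
row 4: denom=12−3·28/73=792/73; d'=(-14−3·-56/73)/(792/73)=-427/396
back: M4=-427/396
back: M3=-56/73−28/73·-427/396=-35/99
back: M2=6−5/28·-35/99=2401/396
back: M1=-33/10−1/5·2401/396=-1787/396
M: M0=0, M1=-1787/396, M2=2401/396, M3=-35/99, M4=-427/396, M5=0
seg 0: a=-4, c=M0/2=0, d=(M1−M0)/(6·3)=-1787/7128, b=Δ0−h0·(2M0+M1)/6=3371/792
seg 1: a=2, c=M1/2=-1787/792, d=(M2−M1)/(6·2)=349/396, b=Δ1−h1·(2M1+M2)/6=-995/396
seg 2: a=-5, c=M2/2=2401/792, d=(M3−M2)/(6·1)=-77/72, b=Δ2−h2·(2M2+M3)/6=-127/132
seg 3: a=-4, c=M3/2=-35/198, d=(M4−M3)/(6·3)=-287/7128, b=Δ3−h3·(2M3+M4)/6=1499/792
seg 4: a=-1, c=M4/2=-427/792, d=(M5−M4)/(6·3)=427/7128, b=Δ4−h4·(2M4+M5)/6=-101/396
t_q=27/4 → seg 3, τ=3/4; S=-4+1499/792·τ+-35/198·τ²+-287/7128·τ³=-15189/5632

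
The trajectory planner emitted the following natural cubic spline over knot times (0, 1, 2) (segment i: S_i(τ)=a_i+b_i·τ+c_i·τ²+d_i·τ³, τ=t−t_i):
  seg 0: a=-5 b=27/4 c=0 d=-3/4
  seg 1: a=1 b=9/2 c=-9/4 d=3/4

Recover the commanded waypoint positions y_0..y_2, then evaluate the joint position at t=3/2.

y_0 = S_0(0) = a_0 = -5
y_1 = S_1(0) = a_1 = 1
y_2 = S_1(1) = 4
t_q=3/2 is in segment 1 (τ=1/2); S_1(τ)=89/32

y_0=-5 y_1=1 y_2=4
S(3/2) = 89/32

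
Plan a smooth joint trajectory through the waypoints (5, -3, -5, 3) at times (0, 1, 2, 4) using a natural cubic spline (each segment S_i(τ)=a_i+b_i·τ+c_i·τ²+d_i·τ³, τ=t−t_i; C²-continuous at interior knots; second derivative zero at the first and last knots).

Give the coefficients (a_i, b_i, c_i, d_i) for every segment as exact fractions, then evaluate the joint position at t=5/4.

Δ: Δ0=-8, Δ1=-2, Δ2=4
row 1: diag=4, rhs=36; c'=1/4, d'=9
row 2: denom=6−1·1/4=23/4; d'=(36−1·9)/(23/4)=108/23
back: M2=108/23
back: M1=9−1/4·108/23=180/23
M: M0=0, M1=180/23, M2=108/23, M3=0
seg 0: a=5, c=M0/2=0, d=(M1−M0)/(6·1)=30/23, b=Δ0−h0·(2M0+M1)/6=-214/23
seg 1: a=-3, c=M1/2=90/23, d=(M2−M1)/(6·1)=-12/23, b=Δ1−h1·(2M1+M2)/6=-124/23
seg 2: a=-5, c=M2/2=54/23, d=(M3−M2)/(6·2)=-9/23, b=Δ2−h2·(2M2+M3)/6=20/23
t_q=5/4 → seg 1, τ=1/4; S=-3+-124/23·τ+90/23·τ²+-12/23·τ³=-1513/368

  seg 0: a=5 b=-214/23 c=0 d=30/23
  seg 1: a=-3 b=-124/23 c=90/23 d=-12/23
  seg 2: a=-5 b=20/23 c=54/23 d=-9/23
S(5/4) = -1513/368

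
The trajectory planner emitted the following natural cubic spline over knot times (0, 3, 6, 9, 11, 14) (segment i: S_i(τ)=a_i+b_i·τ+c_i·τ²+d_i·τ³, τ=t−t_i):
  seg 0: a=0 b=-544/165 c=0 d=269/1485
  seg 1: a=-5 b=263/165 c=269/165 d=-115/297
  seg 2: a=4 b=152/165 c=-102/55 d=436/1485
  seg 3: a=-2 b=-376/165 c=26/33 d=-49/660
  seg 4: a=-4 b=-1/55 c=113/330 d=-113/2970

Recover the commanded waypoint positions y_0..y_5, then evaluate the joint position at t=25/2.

y_0 = S_0(0) = a_0 = 0
y_1 = S_1(0) = a_1 = -5
y_2 = S_2(0) = a_2 = 4
y_3 = S_3(0) = a_3 = -2
y_4 = S_4(0) = a_4 = -4
y_5 = S_4(3) = -2
t_q=25/2 is in segment 4 (τ=3/2); S_4(τ)=-2979/880

y_0=0 y_1=-5 y_2=4 y_3=-2 y_4=-4 y_5=-2
S(25/2) = -2979/880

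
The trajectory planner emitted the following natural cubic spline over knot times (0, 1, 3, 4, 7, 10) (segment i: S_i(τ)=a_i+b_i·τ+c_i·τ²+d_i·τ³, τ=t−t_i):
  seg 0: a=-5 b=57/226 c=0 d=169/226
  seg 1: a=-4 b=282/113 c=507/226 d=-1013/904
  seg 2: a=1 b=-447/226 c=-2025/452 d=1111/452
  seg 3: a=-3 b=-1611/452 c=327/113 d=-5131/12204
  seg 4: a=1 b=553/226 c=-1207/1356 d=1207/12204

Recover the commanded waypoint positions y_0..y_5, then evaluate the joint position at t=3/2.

y_0=-5 y_1=-4 y_2=1 y_3=-3 y_4=1 y_5=3
S(3/2) = -16861/7232

y_0 = S_0(0) = a_0 = -5
y_1 = S_1(0) = a_1 = -4
y_2 = S_2(0) = a_2 = 1
y_3 = S_3(0) = a_3 = -3
y_4 = S_4(0) = a_4 = 1
y_5 = S_4(3) = 3
t_q=3/2 is in segment 1 (τ=1/2); S_1(τ)=-16861/7232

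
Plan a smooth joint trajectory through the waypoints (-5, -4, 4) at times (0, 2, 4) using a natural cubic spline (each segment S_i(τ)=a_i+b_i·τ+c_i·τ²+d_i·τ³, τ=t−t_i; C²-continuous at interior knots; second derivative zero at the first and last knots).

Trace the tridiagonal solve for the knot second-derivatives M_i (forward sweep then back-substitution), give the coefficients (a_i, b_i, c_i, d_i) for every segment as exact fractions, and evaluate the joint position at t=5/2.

Δ: Δ0=1/2, Δ1=4
row 1: diag=8, rhs=21; c'=1/4, d'=21/8
back: M1=21/8
M: M0=0, M1=21/8, M2=0
seg 0: a=-5, c=M0/2=0, d=(M1−M0)/(6·2)=7/32, b=Δ0−h0·(2M0+M1)/6=-3/8
seg 1: a=-4, c=M1/2=21/16, d=(M2−M1)/(6·2)=-7/32, b=Δ1−h1·(2M1+M2)/6=9/4
t_q=5/2 → seg 1, τ=1/2; S=-4+9/4·τ+21/16·τ²+-7/32·τ³=-659/256

  seg 0: a=-5 b=-3/8 c=0 d=7/32
  seg 1: a=-4 b=9/4 c=21/16 d=-7/32
S(5/2) = -659/256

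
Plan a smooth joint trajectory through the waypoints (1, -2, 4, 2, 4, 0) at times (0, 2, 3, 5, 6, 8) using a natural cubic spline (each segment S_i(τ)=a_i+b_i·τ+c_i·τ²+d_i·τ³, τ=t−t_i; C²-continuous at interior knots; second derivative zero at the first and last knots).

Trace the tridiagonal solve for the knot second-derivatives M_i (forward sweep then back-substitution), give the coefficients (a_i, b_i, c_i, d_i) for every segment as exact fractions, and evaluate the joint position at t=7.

Δ: Δ0=-3/2, Δ1=6, Δ2=-1, Δ3=2, Δ4=-2
row 1: diag=6, rhs=45; c'=1/6, d'=15/2
row 2: denom=6−1·1/6=35/6; d'=(-42−1·15/2)/(35/6)=-297/35
row 3: denom=6−2·12/35=186/35; d'=(18−2·-297/35)/(186/35)=204/31
row 4: denom=6−1·35/186=1081/186; d'=(-24−1·204/31)/(1081/186)=-5688/1081
back: M4=-5688/1081
back: M3=204/31−35/186·-5688/1081=8184/1081
back: M2=-297/35−12/35·8184/1081=-11979/1081
back: M1=15/2−1/6·-11979/1081=10104/1081
M: M0=0, M1=10104/1081, M2=-11979/1081, M3=8184/1081, M4=-5688/1081, M5=0
seg 0: a=1, c=M0/2=0, d=(M1−M0)/(6·2)=842/1081, b=Δ0−h0·(2M0+M1)/6=-9979/2162
seg 1: a=-2, c=M1/2=5052/1081, d=(M2−M1)/(6·1)=-7361/2162, b=Δ1−h1·(2M1+M2)/6=10229/2162
seg 2: a=4, c=M2/2=-11979/2162, d=(M3−M2)/(6·2)=143/92, b=Δ2−h2·(2M2+M3)/6=4177/1081
seg 3: a=2, c=M3/2=4092/1081, d=(M4−M3)/(6·1)=-2312/1081, b=Δ3−h3·(2M3+M4)/6=382/1081
seg 4: a=4, c=M4/2=-2844/1081, d=(M5−M4)/(6·2)=474/1081, b=Δ4−h4·(2M4+M5)/6=1630/1081
t_q=7 → seg 4, τ=1; S=4+1630/1081·τ+-2844/1081·τ²+474/1081·τ³=3584/1081

  seg 0: a=1 b=-9979/2162 c=0 d=842/1081
  seg 1: a=-2 b=10229/2162 c=5052/1081 d=-7361/2162
  seg 2: a=4 b=4177/1081 c=-11979/2162 d=143/92
  seg 3: a=2 b=382/1081 c=4092/1081 d=-2312/1081
  seg 4: a=4 b=1630/1081 c=-2844/1081 d=474/1081
S(7) = 3584/1081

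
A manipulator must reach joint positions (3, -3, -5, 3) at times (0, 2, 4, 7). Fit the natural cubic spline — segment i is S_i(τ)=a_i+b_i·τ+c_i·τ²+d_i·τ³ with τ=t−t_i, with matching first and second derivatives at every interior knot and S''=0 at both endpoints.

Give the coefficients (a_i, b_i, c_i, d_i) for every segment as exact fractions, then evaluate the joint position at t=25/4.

  seg 0: a=3 b=-10/3 c=0 d=1/12
  seg 1: a=-3 b=-7/3 c=1/2 d=1/12
  seg 2: a=-5 b=2/3 c=1 d=-1/9
S(25/4) = 19/64

Δ: Δ0=-3, Δ1=-1, Δ2=8/3
row 1: diag=8, rhs=12; c'=1/4, d'=3/2
row 2: denom=10−2·1/4=19/2; d'=(22−2·3/2)/(19/2)=2
back: M2=2
back: M1=3/2−1/4·2=1
M: M0=0, M1=1, M2=2, M3=0
seg 0: a=3, c=M0/2=0, d=(M1−M0)/(6·2)=1/12, b=Δ0−h0·(2M0+M1)/6=-10/3
seg 1: a=-3, c=M1/2=1/2, d=(M2−M1)/(6·2)=1/12, b=Δ1−h1·(2M1+M2)/6=-7/3
seg 2: a=-5, c=M2/2=1, d=(M3−M2)/(6·3)=-1/9, b=Δ2−h2·(2M2+M3)/6=2/3
t_q=25/4 → seg 2, τ=9/4; S=-5+2/3·τ+1·τ²+-1/9·τ³=19/64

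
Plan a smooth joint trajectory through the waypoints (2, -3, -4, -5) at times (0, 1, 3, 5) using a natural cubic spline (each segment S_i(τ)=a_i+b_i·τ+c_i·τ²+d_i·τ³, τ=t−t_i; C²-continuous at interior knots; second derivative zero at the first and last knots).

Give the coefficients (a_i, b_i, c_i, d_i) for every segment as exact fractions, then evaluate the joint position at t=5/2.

  seg 0: a=2 b=-64/11 c=0 d=9/11
  seg 1: a=-3 b=-37/11 c=27/11 d=-45/88
  seg 2: a=-4 b=7/22 c=-27/44 d=9/88
S(5/2) = -2991/704

Δ: Δ0=-5, Δ1=-1/2, Δ2=-1/2
row 1: diag=6, rhs=27; c'=1/3, d'=9/2
row 2: denom=8−2·1/3=22/3; d'=(0−2·9/2)/(22/3)=-27/22
back: M2=-27/22
back: M1=9/2−1/3·-27/22=54/11
M: M0=0, M1=54/11, M2=-27/22, M3=0
seg 0: a=2, c=M0/2=0, d=(M1−M0)/(6·1)=9/11, b=Δ0−h0·(2M0+M1)/6=-64/11
seg 1: a=-3, c=M1/2=27/11, d=(M2−M1)/(6·2)=-45/88, b=Δ1−h1·(2M1+M2)/6=-37/11
seg 2: a=-4, c=M2/2=-27/44, d=(M3−M2)/(6·2)=9/88, b=Δ2−h2·(2M2+M3)/6=7/22
t_q=5/2 → seg 1, τ=3/2; S=-3+-37/11·τ+27/11·τ²+-45/88·τ³=-2991/704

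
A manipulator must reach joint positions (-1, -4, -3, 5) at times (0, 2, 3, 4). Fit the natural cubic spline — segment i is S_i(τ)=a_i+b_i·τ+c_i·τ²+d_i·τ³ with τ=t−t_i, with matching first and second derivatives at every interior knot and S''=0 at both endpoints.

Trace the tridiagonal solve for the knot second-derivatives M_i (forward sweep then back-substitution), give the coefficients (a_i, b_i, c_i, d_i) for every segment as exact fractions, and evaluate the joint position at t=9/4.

  seg 0: a=-1 b=-81/46 c=0 d=3/46
  seg 1: a=-4 b=-45/46 c=9/23 d=73/46
  seg 2: a=-3 b=105/23 c=237/46 d=-79/46
S(9/4) = -537/128

Δ: Δ0=-3/2, Δ1=1, Δ2=8
row 1: diag=6, rhs=15; c'=1/6, d'=5/2
row 2: denom=4−1·1/6=23/6; d'=(42−1·5/2)/(23/6)=237/23
back: M2=237/23
back: M1=5/2−1/6·237/23=18/23
M: M0=0, M1=18/23, M2=237/23, M3=0
seg 0: a=-1, c=M0/2=0, d=(M1−M0)/(6·2)=3/46, b=Δ0−h0·(2M0+M1)/6=-81/46
seg 1: a=-4, c=M1/2=9/23, d=(M2−M1)/(6·1)=73/46, b=Δ1−h1·(2M1+M2)/6=-45/46
seg 2: a=-3, c=M2/2=237/46, d=(M3−M2)/(6·1)=-79/46, b=Δ2−h2·(2M2+M3)/6=105/23
t_q=9/4 → seg 1, τ=1/4; S=-4+-45/46·τ+9/23·τ²+73/46·τ³=-537/128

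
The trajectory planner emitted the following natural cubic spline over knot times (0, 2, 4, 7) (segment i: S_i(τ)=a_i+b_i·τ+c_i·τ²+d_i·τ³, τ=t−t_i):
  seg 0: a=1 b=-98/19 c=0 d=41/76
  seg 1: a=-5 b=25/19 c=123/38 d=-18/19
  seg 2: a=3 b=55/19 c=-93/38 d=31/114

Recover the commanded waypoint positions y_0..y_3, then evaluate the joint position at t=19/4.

y_0 = S_0(0) = a_0 = 1
y_1 = S_1(0) = a_1 = -5
y_2 = S_2(0) = a_2 = 3
y_3 = S_2(3) = -3
t_q=19/4 is in segment 2 (τ=3/4); S_2(τ)=9507/2432

y_0=1 y_1=-5 y_2=3 y_3=-3
S(19/4) = 9507/2432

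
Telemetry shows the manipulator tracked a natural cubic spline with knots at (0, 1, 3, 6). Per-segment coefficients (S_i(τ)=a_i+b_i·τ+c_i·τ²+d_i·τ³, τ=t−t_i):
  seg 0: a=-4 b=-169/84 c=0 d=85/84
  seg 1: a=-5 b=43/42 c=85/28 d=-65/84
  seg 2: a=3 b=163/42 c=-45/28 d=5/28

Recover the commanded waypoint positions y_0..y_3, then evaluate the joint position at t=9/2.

y_0=-4 y_1=-5 y_2=3 y_3=5
S(9/2) = 1301/224

y_0 = S_0(0) = a_0 = -4
y_1 = S_1(0) = a_1 = -5
y_2 = S_2(0) = a_2 = 3
y_3 = S_2(3) = 5
t_q=9/2 is in segment 2 (τ=3/2); S_2(τ)=1301/224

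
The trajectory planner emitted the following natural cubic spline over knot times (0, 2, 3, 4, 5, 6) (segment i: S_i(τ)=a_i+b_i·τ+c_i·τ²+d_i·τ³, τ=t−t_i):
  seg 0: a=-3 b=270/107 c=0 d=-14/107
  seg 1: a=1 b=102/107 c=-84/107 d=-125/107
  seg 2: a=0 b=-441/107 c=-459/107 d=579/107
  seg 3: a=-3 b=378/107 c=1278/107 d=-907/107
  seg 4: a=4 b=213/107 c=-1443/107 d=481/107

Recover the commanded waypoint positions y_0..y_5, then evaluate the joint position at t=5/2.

y_0 = S_0(0) = a_0 = -3
y_1 = S_1(0) = a_1 = 1
y_2 = S_2(0) = a_2 = 0
y_3 = S_3(0) = a_3 = -3
y_4 = S_4(0) = a_4 = 4
y_5 = S_4(1) = -3
t_q=5/2 is in segment 1 (τ=1/2); S_1(τ)=971/856

y_0=-3 y_1=1 y_2=0 y_3=-3 y_4=4 y_5=-3
S(5/2) = 971/856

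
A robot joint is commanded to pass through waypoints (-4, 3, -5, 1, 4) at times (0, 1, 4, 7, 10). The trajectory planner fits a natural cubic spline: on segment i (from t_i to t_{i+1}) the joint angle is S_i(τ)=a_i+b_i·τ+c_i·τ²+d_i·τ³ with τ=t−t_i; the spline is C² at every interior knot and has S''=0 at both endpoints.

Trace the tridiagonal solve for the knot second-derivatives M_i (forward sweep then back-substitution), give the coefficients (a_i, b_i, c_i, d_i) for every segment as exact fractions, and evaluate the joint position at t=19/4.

Δ: Δ0=7, Δ1=-8/3, Δ2=2, Δ3=1
row 1: diag=8, rhs=-58; c'=3/8, d'=-29/4
row 2: denom=12−3·3/8=87/8; d'=(28−3·-29/4)/(87/8)=398/87
row 3: denom=12−3·8/29=324/29; d'=(-6−3·398/87)/(324/29)=-143/81
back: M3=-143/81
back: M2=398/87−8/29·-143/81=410/81
back: M1=-29/4−3/8·410/81=-247/27
M: M0=0, M1=-247/27, M2=410/81, M3=-143/81, M4=0
seg 0: a=-4, c=M0/2=0, d=(M1−M0)/(6·1)=-247/162, b=Δ0−h0·(2M0+M1)/6=1381/162
seg 1: a=3, c=M1/2=-247/54, d=(M2−M1)/(6·3)=1151/1458, b=Δ1−h1·(2M1+M2)/6=320/81
seg 2: a=-5, c=M2/2=205/81, d=(M3−M2)/(6·3)=-553/1458, b=Δ2−h2·(2M2+M3)/6=-353/162
seg 3: a=1, c=M3/2=-143/162, d=(M4−M3)/(6·3)=143/1458, b=Δ3−h3·(2M3+M4)/6=224/81
t_q=19/4 → seg 2, τ=3/4; S=-5+-353/162·τ+205/81·τ²+-553/1458·τ³=-6187/1152

  seg 0: a=-4 b=1381/162 c=0 d=-247/162
  seg 1: a=3 b=320/81 c=-247/54 d=1151/1458
  seg 2: a=-5 b=-353/162 c=205/81 d=-553/1458
  seg 3: a=1 b=224/81 c=-143/162 d=143/1458
S(19/4) = -6187/1152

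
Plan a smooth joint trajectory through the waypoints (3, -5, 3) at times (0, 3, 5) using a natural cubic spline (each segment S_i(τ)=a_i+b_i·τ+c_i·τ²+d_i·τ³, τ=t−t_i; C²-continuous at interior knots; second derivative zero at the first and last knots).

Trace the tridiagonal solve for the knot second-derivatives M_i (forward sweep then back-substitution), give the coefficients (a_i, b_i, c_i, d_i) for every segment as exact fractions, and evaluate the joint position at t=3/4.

Δ: Δ0=-8/3, Δ1=4
row 1: diag=10, rhs=40; c'=1/5, d'=4
back: M1=4
M: M0=0, M1=4, M2=0
seg 0: a=3, c=M0/2=0, d=(M1−M0)/(6·3)=2/9, b=Δ0−h0·(2M0+M1)/6=-14/3
seg 1: a=-5, c=M1/2=2, d=(M2−M1)/(6·2)=-1/3, b=Δ1−h1·(2M1+M2)/6=4/3
t_q=3/4 → seg 0, τ=3/4; S=3+-14/3·τ+0·τ²+2/9·τ³=-13/32

  seg 0: a=3 b=-14/3 c=0 d=2/9
  seg 1: a=-5 b=4/3 c=2 d=-1/3
S(3/4) = -13/32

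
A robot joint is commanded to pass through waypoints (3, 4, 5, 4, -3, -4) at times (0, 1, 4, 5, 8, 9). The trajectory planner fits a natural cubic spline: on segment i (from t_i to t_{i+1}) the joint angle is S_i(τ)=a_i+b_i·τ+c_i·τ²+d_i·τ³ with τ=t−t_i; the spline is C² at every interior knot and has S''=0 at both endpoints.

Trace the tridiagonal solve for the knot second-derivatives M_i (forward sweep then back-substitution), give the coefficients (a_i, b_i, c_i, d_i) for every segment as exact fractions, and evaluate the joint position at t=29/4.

  seg 0: a=3 b=439/423 c=0 d=-16/423
  seg 1: a=4 b=391/423 c=-16/141 d=-106/3807
  seg 2: a=5 b=-215/423 c=-154/423 d=-6/47
  seg 3: a=4 b=-685/423 c=-316/423 d=646/3807
  seg 4: a=-3 b=-643/423 c=110/141 d=-110/423
S(29/4) = -2245/1504

Δ: Δ0=1, Δ1=1/3, Δ2=-1, Δ3=-7/3, Δ4=-1
row 1: diag=8, rhs=-4; c'=3/8, d'=-1/2
row 2: denom=8−3·3/8=55/8; d'=(-8−3·-1/2)/(55/8)=-52/55
row 3: denom=8−1·8/55=432/55; d'=(-8−1·-52/55)/(432/55)=-97/108
row 4: denom=8−3·55/144=329/48; d'=(8−3·-97/108)/(329/48)=220/141
back: M4=220/141
back: M3=-97/108−55/144·220/141=-632/423
back: M2=-52/55−8/55·-632/423=-308/423
back: M1=-1/2−3/8·-308/423=-32/141
M: M0=0, M1=-32/141, M2=-308/423, M3=-632/423, M4=220/141, M5=0
seg 0: a=3, c=M0/2=0, d=(M1−M0)/(6·1)=-16/423, b=Δ0−h0·(2M0+M1)/6=439/423
seg 1: a=4, c=M1/2=-16/141, d=(M2−M1)/(6·3)=-106/3807, b=Δ1−h1·(2M1+M2)/6=391/423
seg 2: a=5, c=M2/2=-154/423, d=(M3−M2)/(6·1)=-6/47, b=Δ2−h2·(2M2+M3)/6=-215/423
seg 3: a=4, c=M3/2=-316/423, d=(M4−M3)/(6·3)=646/3807, b=Δ3−h3·(2M3+M4)/6=-685/423
seg 4: a=-3, c=M4/2=110/141, d=(M5−M4)/(6·1)=-110/423, b=Δ4−h4·(2M4+M5)/6=-643/423
t_q=29/4 → seg 3, τ=9/4; S=4+-685/423·τ+-316/423·τ²+646/3807·τ³=-2245/1504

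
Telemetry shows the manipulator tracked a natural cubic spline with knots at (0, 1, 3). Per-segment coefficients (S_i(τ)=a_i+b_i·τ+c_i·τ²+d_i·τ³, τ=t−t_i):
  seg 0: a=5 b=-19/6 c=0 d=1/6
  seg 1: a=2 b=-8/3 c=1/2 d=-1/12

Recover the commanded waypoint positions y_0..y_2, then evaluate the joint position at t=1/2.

y_0 = S_0(0) = a_0 = 5
y_1 = S_1(0) = a_1 = 2
y_2 = S_1(2) = -2
t_q=1/2 is in segment 0 (τ=1/2); S_0(τ)=55/16

y_0=5 y_1=2 y_2=-2
S(1/2) = 55/16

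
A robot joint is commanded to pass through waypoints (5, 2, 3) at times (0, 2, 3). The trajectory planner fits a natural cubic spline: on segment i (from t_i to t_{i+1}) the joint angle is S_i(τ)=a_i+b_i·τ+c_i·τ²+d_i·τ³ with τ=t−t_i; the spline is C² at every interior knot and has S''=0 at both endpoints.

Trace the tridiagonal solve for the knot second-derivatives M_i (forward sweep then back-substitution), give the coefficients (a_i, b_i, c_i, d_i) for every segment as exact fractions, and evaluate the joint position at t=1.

  seg 0: a=5 b=-7/3 c=0 d=5/24
  seg 1: a=2 b=1/6 c=5/4 d=-5/12
S(1) = 23/8

Δ: Δ0=-3/2, Δ1=1
row 1: diag=6, rhs=15; c'=1/6, d'=5/2
back: M1=5/2
M: M0=0, M1=5/2, M2=0
seg 0: a=5, c=M0/2=0, d=(M1−M0)/(6·2)=5/24, b=Δ0−h0·(2M0+M1)/6=-7/3
seg 1: a=2, c=M1/2=5/4, d=(M2−M1)/(6·1)=-5/12, b=Δ1−h1·(2M1+M2)/6=1/6
t_q=1 → seg 0, τ=1; S=5+-7/3·τ+0·τ²+5/24·τ³=23/8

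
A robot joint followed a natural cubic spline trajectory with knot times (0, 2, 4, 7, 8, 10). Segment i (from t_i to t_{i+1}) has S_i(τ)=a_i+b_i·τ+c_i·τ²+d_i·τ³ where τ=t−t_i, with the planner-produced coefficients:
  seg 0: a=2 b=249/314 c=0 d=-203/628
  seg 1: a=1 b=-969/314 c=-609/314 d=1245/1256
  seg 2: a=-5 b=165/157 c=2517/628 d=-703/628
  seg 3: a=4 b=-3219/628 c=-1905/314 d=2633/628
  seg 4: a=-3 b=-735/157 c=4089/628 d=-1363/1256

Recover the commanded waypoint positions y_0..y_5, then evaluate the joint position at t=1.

y_0=2 y_1=1 y_2=-5 y_3=4 y_4=-3 y_5=5
S(1) = 1551/628

y_0 = S_0(0) = a_0 = 2
y_1 = S_1(0) = a_1 = 1
y_2 = S_2(0) = a_2 = -5
y_3 = S_3(0) = a_3 = 4
y_4 = S_4(0) = a_4 = -3
y_5 = S_4(2) = 5
t_q=1 is in segment 0 (τ=1); S_0(τ)=1551/628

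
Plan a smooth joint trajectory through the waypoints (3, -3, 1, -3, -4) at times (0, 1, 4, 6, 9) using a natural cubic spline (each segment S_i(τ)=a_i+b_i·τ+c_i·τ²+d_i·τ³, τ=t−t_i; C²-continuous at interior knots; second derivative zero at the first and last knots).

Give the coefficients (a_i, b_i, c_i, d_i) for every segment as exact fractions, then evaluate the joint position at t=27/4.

Δ: Δ0=-6, Δ1=4/3, Δ2=-2, Δ3=-1/3
row 1: diag=8, rhs=44; c'=3/8, d'=11/2
row 2: denom=10−3·3/8=71/8; d'=(-20−3·11/2)/(71/8)=-292/71
row 3: denom=10−2·16/71=678/71; d'=(10−2·-292/71)/(678/71)=647/339
back: M3=647/339
back: M2=-292/71−16/71·647/339=-1540/339
back: M1=11/2−3/8·-1540/339=814/113
M: M0=0, M1=814/113, M2=-1540/339, M3=647/339, M4=0
seg 0: a=3, c=M0/2=0, d=(M1−M0)/(6·1)=407/339, b=Δ0−h0·(2M0+M1)/6=-2441/339
seg 1: a=-3, c=M1/2=407/113, d=(M2−M1)/(6·3)=-1991/3051, b=Δ1−h1·(2M1+M2)/6=-1220/339
seg 2: a=1, c=M2/2=-770/339, d=(M3−M2)/(6·2)=243/452, b=Δ2−h2·(2M2+M3)/6=133/339
seg 3: a=-3, c=M3/2=647/678, d=(M4−M3)/(6·3)=-647/6102, b=Δ3−h3·(2M3+M4)/6=-760/339
t_q=27/4 → seg 3, τ=3/4; S=-3+-760/339·τ+647/678·τ²+-647/6102·τ³=-60595/14464

  seg 0: a=3 b=-2441/339 c=0 d=407/339
  seg 1: a=-3 b=-1220/339 c=407/113 d=-1991/3051
  seg 2: a=1 b=133/339 c=-770/339 d=243/452
  seg 3: a=-3 b=-760/339 c=647/678 d=-647/6102
S(27/4) = -60595/14464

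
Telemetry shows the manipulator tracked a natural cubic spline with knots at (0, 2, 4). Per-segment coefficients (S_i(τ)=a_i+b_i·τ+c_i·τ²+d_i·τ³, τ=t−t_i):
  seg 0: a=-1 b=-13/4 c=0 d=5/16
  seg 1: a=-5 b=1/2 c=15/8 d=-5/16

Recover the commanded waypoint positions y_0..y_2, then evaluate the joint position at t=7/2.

y_0 = S_0(0) = a_0 = -1
y_1 = S_1(0) = a_1 = -5
y_2 = S_1(2) = 1
t_q=7/2 is in segment 1 (τ=3/2); S_1(τ)=-139/128

y_0=-1 y_1=-5 y_2=1
S(7/2) = -139/128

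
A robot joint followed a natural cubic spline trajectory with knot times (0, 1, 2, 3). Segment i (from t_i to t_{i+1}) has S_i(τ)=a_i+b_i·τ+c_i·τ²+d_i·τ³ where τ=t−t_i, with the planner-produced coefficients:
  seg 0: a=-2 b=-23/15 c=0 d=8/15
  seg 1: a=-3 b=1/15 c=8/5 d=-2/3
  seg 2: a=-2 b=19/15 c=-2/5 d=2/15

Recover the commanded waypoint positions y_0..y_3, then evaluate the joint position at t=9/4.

y_0 = S_0(0) = a_0 = -2
y_1 = S_1(0) = a_1 = -3
y_2 = S_2(0) = a_2 = -2
y_3 = S_2(1) = -1
t_q=9/4 is in segment 2 (τ=1/4); S_2(τ)=-273/160

y_0=-2 y_1=-3 y_2=-2 y_3=-1
S(9/4) = -273/160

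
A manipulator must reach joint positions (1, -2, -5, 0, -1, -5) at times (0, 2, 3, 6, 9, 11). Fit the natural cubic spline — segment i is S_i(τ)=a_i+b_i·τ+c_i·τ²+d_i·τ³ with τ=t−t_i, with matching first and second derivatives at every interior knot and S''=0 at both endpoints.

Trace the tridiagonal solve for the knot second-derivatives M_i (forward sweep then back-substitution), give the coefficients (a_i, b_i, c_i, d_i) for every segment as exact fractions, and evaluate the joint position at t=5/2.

Δ: Δ0=-3/2, Δ1=-3, Δ2=5/3, Δ3=-1/3, Δ4=-2
row 1: diag=6, rhs=-9; c'=1/6, d'=-3/2
row 2: denom=8−1·1/6=47/6; d'=(28−1·-3/2)/(47/6)=177/47
row 3: denom=12−3·18/47=510/47; d'=(-12−3·177/47)/(510/47)=-73/34
row 4: denom=10−3·47/170=1559/170; d'=(-10−3·-73/34)/(1559/170)=-605/1559
back: M4=-605/1559
back: M3=-73/34−47/170·-605/1559=-3180/1559
back: M2=177/47−18/47·-3180/1559=7089/1559
back: M1=-3/2−1/6·7089/1559=-3520/1559
M: M0=0, M1=-3520/1559, M2=7089/1559, M3=-3180/1559, M4=-605/1559, M5=0
seg 0: a=1, c=M0/2=0, d=(M1−M0)/(6·2)=-880/4677, b=Δ0−h0·(2M0+M1)/6=-6991/9354
seg 1: a=-2, c=M1/2=-1760/1559, d=(M2−M1)/(6·1)=10609/9354, b=Δ1−h1·(2M1+M2)/6=-28111/9354
seg 2: a=-5, c=M2/2=7089/3118, d=(M3−M2)/(6·3)=-1141/3118, b=Δ2−h2·(2M2+M3)/6=-8702/4677
seg 3: a=0, c=M3/2=-1590/1559, d=(M4−M3)/(6·3)=2575/28062, b=Δ3−h3·(2M3+M4)/6=17777/9354
seg 4: a=-1, c=M4/2=-605/3118, d=(M5−M4)/(6·2)=605/18708, b=Δ4−h4·(2M4+M5)/6=-8144/4677
t_q=5/2 → seg 1, τ=1/2; S=-2+-28111/9354·τ+-1760/1559·τ²+10609/9354·τ³=-90873/24944

  seg 0: a=1 b=-6991/9354 c=0 d=-880/4677
  seg 1: a=-2 b=-28111/9354 c=-1760/1559 d=10609/9354
  seg 2: a=-5 b=-8702/4677 c=7089/3118 d=-1141/3118
  seg 3: a=0 b=17777/9354 c=-1590/1559 d=2575/28062
  seg 4: a=-1 b=-8144/4677 c=-605/3118 d=605/18708
S(5/2) = -90873/24944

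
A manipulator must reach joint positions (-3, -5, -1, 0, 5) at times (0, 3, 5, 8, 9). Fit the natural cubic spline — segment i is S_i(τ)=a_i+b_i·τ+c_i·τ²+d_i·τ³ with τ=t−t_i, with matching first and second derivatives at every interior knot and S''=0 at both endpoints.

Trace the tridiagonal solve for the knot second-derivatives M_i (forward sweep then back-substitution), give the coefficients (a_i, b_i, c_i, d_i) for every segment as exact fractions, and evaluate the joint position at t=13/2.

  seg 0: a=-3 b=-592/339 c=0 d=122/1017
  seg 1: a=-5 b=506/339 c=122/113 d=-140/339
  seg 2: a=-1 b=290/339 c=-158/113 d=415/1017
  seg 3: a=0 b=1181/339 c=257/113 d=-257/339
S(13/2) = -1343/904

Δ: Δ0=-2/3, Δ1=2, Δ2=1/3, Δ3=5
row 1: diag=10, rhs=16; c'=1/5, d'=8/5
row 2: denom=10−2·1/5=48/5; d'=(-10−2·8/5)/(48/5)=-11/8
row 3: denom=8−3·5/16=113/16; d'=(28−3·-11/8)/(113/16)=514/113
back: M3=514/113
back: M2=-11/8−5/16·514/113=-316/113
back: M1=8/5−1/5·-316/113=244/113
M: M0=0, M1=244/113, M2=-316/113, M3=514/113, M4=0
seg 0: a=-3, c=M0/2=0, d=(M1−M0)/(6·3)=122/1017, b=Δ0−h0·(2M0+M1)/6=-592/339
seg 1: a=-5, c=M1/2=122/113, d=(M2−M1)/(6·2)=-140/339, b=Δ1−h1·(2M1+M2)/6=506/339
seg 2: a=-1, c=M2/2=-158/113, d=(M3−M2)/(6·3)=415/1017, b=Δ2−h2·(2M2+M3)/6=290/339
seg 3: a=0, c=M3/2=257/113, d=(M4−M3)/(6·1)=-257/339, b=Δ3−h3·(2M3+M4)/6=1181/339
t_q=13/2 → seg 2, τ=3/2; S=-1+290/339·τ+-158/113·τ²+415/1017·τ³=-1343/904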